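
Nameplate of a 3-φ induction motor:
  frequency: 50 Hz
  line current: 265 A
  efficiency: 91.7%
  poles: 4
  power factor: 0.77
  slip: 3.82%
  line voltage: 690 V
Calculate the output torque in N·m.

P_in = √3·V·I·cosφ = 1.732 × 690 × 265 × 0.77 = 243856 W
P_out = η·P_in = 0.917 × 243856 = 223616 W
n_s = 120×50/4 = 1500 rpm; n = 1500×(1−0.0382) = 1443 rpm
ω = 2π×1443/60 = 151.1 rad/s
τ = P_out/ω = 223616/151.1 = 1480 N·m

1480 N·m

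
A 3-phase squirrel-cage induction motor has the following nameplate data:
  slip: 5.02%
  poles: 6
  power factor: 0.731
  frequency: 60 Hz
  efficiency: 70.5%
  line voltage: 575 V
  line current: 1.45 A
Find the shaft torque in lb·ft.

P_in = √3·V·I·cosφ = 1.732 × 575 × 1.45 × 0.731 = 1056 W
P_out = η·P_in = 0.705 × 1056 = 744 W
n_s = 120×60/6 = 1200 rpm; n = 1200×(1−0.0502) = 1140 rpm
ω = 2π×1140/60 = 119.4 rad/s
τ = P_out/ω = 744/119.4 = 6.231 N·m
In lb·ft: 6.231/1.356 = 4.6 lb·ft

4.6 lb·ft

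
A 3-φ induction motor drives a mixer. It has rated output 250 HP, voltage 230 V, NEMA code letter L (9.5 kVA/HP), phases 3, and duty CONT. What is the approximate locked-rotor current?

S_LR = 9.5 × 250 = 2375 kVA
I_LR = S_LR/(√3·V_L) = 2375000/(1.732×230) = 5960 A

5960 A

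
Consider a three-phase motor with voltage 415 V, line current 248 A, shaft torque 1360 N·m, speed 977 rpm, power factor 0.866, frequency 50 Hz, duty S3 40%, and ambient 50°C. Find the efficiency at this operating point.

90.1 %

ω = 2π × 977/60 = 102.3 rad/s; P_out = τω = 1360 × 102.3 = 139128 W
P_in = √3·V_L·I_L·cosφ = 1.732 × 415 × 248 × 0.866 = 154371 W
η = P_out / P_in = 139128 / 154371 = 0.901 = 90.1%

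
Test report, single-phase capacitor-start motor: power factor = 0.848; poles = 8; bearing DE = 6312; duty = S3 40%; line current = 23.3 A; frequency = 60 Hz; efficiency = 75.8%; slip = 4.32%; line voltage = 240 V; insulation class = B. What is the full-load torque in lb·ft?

P_in = V·I·cosφ = 240 × 23.3 × 0.848 = 4742 W
P_out = η·P_in = 0.758 × 4742 = 3594 W
n_s = 120×60/8 = 900 rpm; n = 900×(1−0.0432) = 861 rpm
ω = 2π×861/60 = 90.16 rad/s
τ = P_out/ω = 3594/90.16 = 39.86 N·m
In lb·ft: 39.86/1.356 = 29.4 lb·ft

29.4 lb·ft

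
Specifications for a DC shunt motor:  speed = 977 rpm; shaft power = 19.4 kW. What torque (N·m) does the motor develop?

ω = 2π × 977/60 = 102.3 rad/s
τ = P/ω = 19400/102.3 = 190 N·m

190 N·m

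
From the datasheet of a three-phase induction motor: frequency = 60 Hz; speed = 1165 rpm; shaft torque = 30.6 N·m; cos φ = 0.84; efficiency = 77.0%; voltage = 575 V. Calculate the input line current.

5.8 A

ω = 2π×1165/60 = 122 rad/s; P_out = τω = 30.6 × 122 = 3733 W
P_in = P_out / η = 3733 / 0.770 = 4848 W
I_L = P_in / (√3·V_L·cosφ) = 4848 / (1.732 × 575 × 0.84) = 5.8 A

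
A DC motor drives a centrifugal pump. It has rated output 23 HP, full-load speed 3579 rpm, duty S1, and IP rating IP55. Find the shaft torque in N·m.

P_out = 23 × 746 = 17158 W
ω = 2π × 3579/60 = 374.8 rad/s
τ = P_out/ω = 17158/374.8 = 45.8 N·m

45.8 N·m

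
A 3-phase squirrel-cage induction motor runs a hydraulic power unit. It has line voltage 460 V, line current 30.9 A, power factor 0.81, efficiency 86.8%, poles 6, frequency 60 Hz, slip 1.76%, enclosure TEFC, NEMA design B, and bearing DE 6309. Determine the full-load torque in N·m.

P_in = √3·V·I·cosφ = 1.732 × 460 × 30.9 × 0.81 = 19941 W
P_out = η·P_in = 0.868 × 19941 = 17309 W
n_s = 120×60/6 = 1200 rpm; n = 1200×(1−0.0176) = 1179 rpm
ω = 2π×1179/60 = 123.5 rad/s
τ = P_out/ω = 17309/123.5 = 140 N·m

140 N·m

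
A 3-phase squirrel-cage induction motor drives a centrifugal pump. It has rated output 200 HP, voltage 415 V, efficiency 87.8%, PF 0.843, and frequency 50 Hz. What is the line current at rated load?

P_out = 200 × 746 = 149200 W
P_in = P_out / η = 149200 / 0.878 = 169932 W
I_L = P_in / (√3·V_L·cosφ) = 169932 / (1.732 × 415 × 0.843) = 280 A

280 A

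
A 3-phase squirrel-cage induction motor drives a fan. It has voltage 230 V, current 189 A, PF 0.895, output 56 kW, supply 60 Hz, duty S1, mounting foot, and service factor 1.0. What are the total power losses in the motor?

11.4 kW

P_in = √3·V·I·cosφ = 1.732×230×189×0.895 = 67385 W
P_out = 56000 W
Losses = P_in − P_out = 67385 − 56000 = 11385 W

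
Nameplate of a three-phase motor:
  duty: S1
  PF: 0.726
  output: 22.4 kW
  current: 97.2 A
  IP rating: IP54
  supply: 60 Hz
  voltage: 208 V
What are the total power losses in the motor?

3.02 kW

P_in = √3·V·I·cosφ = 1.732×208×97.2×0.726 = 25422 W
P_out = 22400 W
Losses = P_in − P_out = 25422 − 22400 = 3022 W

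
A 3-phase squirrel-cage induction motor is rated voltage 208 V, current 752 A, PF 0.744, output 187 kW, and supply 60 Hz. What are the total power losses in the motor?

14.6 kW

P_in = √3·V·I·cosφ = 1.732×208×752×0.744 = 201559 W
P_out = 187000 W
Losses = P_in − P_out = 201559 − 187000 = 14559 W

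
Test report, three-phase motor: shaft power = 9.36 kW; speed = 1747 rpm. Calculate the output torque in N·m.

51.2 N·m

ω = 2π × 1747/60 = 182.9 rad/s
τ = P/ω = 9360/182.9 = 51.2 N·m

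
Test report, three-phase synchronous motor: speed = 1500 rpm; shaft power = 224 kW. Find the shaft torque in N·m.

1430 N·m

ω = 2π × 1500/60 = 157.1 rad/s
τ = P/ω = 224000/157.1 = 1430 N·m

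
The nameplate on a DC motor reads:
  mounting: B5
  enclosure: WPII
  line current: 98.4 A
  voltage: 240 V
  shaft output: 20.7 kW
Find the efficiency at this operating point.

87.7 %

P_out = 20.7 kW = 20700 W
P_in = V·I = 240 × 98.4 = 23616 W
η = P_out / P_in = 20700 / 23616 = 0.877 = 87.7%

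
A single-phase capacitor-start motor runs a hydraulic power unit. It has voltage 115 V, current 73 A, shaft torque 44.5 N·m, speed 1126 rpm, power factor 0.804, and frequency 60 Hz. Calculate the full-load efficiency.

77.7 %

ω = 2π × 1126/60 = 117.9 rad/s; P_out = τω = 44.5 × 117.9 = 5247 W
P_in = V·I·cosφ = 115 × 73 × 0.804 = 6750 W
η = P_out / P_in = 5247 / 6750 = 0.777 = 77.7%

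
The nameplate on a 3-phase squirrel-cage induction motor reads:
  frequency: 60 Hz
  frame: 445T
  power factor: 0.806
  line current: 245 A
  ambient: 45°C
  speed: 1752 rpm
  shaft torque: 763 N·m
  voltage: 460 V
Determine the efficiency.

ω = 2π × 1752/60 = 183.5 rad/s; P_out = τω = 763 × 183.5 = 140011 W
P_in = √3·V_L·I_L·cosφ = 1.732 × 460 × 245 × 0.806 = 157328 W
η = P_out / P_in = 140011 / 157328 = 0.890 = 89.0%

89.0 %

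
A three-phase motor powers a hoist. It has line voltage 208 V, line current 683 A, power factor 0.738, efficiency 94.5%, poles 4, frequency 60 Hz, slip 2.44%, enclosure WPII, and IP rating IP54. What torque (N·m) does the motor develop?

P_in = √3·V·I·cosφ = 1.732 × 208 × 683 × 0.738 = 181588 W
P_out = η·P_in = 0.945 × 181588 = 171601 W
n_s = 120×60/4 = 1800 rpm; n = 1800×(1−0.0244) = 1756 rpm
ω = 2π×1756/60 = 183.9 rad/s
τ = P_out/ω = 171601/183.9 = 933 N·m

933 N·m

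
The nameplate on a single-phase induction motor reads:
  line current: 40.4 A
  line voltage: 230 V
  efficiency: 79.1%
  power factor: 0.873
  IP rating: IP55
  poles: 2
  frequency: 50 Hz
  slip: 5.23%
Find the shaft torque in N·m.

P_in = V·I·cosφ = 230 × 40.4 × 0.873 = 8112 W
P_out = η·P_in = 0.791 × 8112 = 6417 W
n_s = 120×50/2 = 3000 rpm; n = 3000×(1−0.0523) = 2843 rpm
ω = 2π×2843/60 = 297.7 rad/s
τ = P_out/ω = 6417/297.7 = 21.6 N·m

21.6 N·m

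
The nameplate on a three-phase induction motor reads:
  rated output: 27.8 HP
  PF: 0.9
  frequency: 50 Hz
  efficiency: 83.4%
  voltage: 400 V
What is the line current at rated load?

39.9 A

P_out = 27.8 × 746 = 20739 W
P_in = P_out / η = 20739 / 0.834 = 24867 W
I_L = P_in / (√3·V_L·cosφ) = 24867 / (1.732 × 400 × 0.9) = 39.9 A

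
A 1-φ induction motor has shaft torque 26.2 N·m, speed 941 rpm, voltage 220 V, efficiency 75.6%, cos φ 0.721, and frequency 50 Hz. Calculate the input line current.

ω = 2π×941/60 = 98.54 rad/s; P_out = τω = 26.2 × 98.54 = 2582 W
P_in = P_out / η = 2582 / 0.756 = 3415 W
I = P_in / (V·cosφ) = 3415 / (220 × 0.721) = 21.5 A

21.5 A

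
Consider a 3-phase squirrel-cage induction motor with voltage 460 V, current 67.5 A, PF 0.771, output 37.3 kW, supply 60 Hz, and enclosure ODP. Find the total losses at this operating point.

P_in = √3·V·I·cosφ = 1.732×460×67.5×0.771 = 41463 W
P_out = 37300 W
Losses = P_in − P_out = 41463 − 37300 = 4163 W

4160 W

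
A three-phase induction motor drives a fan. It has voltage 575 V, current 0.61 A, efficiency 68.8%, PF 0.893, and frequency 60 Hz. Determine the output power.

P_in = √3·V·I·cosφ = 1.732 × 575 × 0.61 × 0.893 = 542 W
P_out = η·P_in = 0.688 × 542 = 373 W

0.373 kW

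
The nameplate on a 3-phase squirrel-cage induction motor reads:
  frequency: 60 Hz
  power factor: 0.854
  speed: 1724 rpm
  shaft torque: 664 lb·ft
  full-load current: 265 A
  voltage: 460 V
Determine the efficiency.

90.1 %

τ = 664 lb·ft × 1.356 = 900.4 N·m
ω = 2π × 1724/60 = 180.5 rad/s; P_out = τω = 900.4 × 180.5 = 162522 W
P_in = √3·V_L·I_L·cosφ = 1.732 × 460 × 265 × 0.854 = 180306 W
η = P_out / P_in = 162522 / 180306 = 0.901 = 90.1%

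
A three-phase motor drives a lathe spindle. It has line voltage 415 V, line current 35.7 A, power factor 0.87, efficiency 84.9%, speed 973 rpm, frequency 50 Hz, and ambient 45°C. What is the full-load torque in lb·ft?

137 lb·ft

P_in = √3·V·I·cosφ = 1.732 × 415 × 35.7 × 0.87 = 22325 W
P_out = η·P_in = 0.849 × 22325 = 18954 W
n = 973 rpm
ω = 2π×973/60 = 101.9 rad/s
τ = P_out/ω = 18954/101.9 = 186 N·m
In lb·ft: 186/1.356 = 137 lb·ft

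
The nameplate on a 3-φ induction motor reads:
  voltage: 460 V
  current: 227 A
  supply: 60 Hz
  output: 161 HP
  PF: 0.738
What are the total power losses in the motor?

13400 W

P_in = √3·V·I·cosφ = 1.732×460×227×0.738 = 133471 W
P_out = 161×746 = 120106 W
Losses = P_in − P_out = 133471 − 120106 = 13365 W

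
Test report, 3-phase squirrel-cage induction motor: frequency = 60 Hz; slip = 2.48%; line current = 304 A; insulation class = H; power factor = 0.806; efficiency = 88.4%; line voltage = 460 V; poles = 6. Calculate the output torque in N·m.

P_in = √3·V·I·cosφ = 1.732 × 460 × 304 × 0.806 = 195216 W
P_out = η·P_in = 0.884 × 195216 = 172571 W
n_s = 120×60/6 = 1200 rpm; n = 1200×(1−0.0248) = 1170 rpm
ω = 2π×1170/60 = 122.5 rad/s
τ = P_out/ω = 172571/122.5 = 1410 N·m

1410 N·m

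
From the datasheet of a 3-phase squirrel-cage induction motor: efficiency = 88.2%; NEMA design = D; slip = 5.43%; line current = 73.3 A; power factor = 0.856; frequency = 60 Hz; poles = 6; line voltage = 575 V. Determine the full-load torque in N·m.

464 N·m

P_in = √3·V·I·cosφ = 1.732 × 575 × 73.3 × 0.856 = 62488 W
P_out = η·P_in = 0.882 × 62488 = 55114 W
n_s = 120×60/6 = 1200 rpm; n = 1200×(1−0.0543) = 1135 rpm
ω = 2π×1135/60 = 118.9 rad/s
τ = P_out/ω = 55114/118.9 = 464 N·m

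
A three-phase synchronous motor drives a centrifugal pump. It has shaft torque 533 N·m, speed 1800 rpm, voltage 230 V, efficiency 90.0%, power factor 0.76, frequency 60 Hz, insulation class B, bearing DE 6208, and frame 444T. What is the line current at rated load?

ω = 2π×1800/60 = 188.5 rad/s; P_out = τω = 533 × 188.5 = 100471 W
P_in = P_out / η = 100471 / 0.900 = 111634 W
I_L = P_in / (√3·V_L·cosφ) = 111634 / (1.732 × 230 × 0.76) = 369 A

369 A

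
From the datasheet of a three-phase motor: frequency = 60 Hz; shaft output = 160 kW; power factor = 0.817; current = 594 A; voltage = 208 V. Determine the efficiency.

P_out = 160 kW = 160000 W
P_in = √3·V_L·I_L·cosφ = 1.732 × 208 × 594 × 0.817 = 174832 W
η = P_out / P_in = 160000 / 174832 = 0.915 = 91.5%

91.5 %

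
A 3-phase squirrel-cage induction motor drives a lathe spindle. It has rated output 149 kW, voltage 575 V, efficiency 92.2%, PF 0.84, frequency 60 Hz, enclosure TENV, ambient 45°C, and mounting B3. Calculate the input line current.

193 A

P_out = 149 kW = 149000 W
P_in = P_out / η = 149000 / 0.922 = 161605 W
I_L = P_in / (√3·V_L·cosφ) = 161605 / (1.732 × 575 × 0.84) = 193 A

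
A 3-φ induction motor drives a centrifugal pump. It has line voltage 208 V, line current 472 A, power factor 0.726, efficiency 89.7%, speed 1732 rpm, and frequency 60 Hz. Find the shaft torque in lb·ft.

P_in = √3·V·I·cosφ = 1.732 × 208 × 472 × 0.726 = 123450 W
P_out = η·P_in = 0.897 × 123450 = 110735 W
n = 1732 rpm
ω = 2π×1732/60 = 181.4 rad/s
τ = P_out/ω = 110735/181.4 = 610.4 N·m
In lb·ft: 610.4/1.356 = 450 lb·ft

450 lb·ft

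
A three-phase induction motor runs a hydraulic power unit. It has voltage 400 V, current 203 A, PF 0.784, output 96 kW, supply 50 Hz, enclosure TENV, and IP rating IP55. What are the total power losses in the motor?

P_in = √3·V·I·cosφ = 1.732×400×203×0.784 = 110261 W
P_out = 96000 W
Losses = P_in − P_out = 110261 − 96000 = 14261 W

14300 W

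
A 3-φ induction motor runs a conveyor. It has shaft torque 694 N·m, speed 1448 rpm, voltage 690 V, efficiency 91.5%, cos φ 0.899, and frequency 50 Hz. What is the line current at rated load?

ω = 2π×1448/60 = 151.6 rad/s; P_out = τω = 694 × 151.6 = 105210 W
P_in = P_out / η = 105210 / 0.915 = 114984 W
I_L = P_in / (√3·V_L·cosφ) = 114984 / (1.732 × 690 × 0.899) = 107 A

107 A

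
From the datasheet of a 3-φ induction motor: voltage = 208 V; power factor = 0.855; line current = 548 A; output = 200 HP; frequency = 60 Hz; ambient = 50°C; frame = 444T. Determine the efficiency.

88.4 %

P_out = 200 × 746 = 149200 W
P_in = √3·V_L·I_L·cosφ = 1.732 × 208 × 548 × 0.855 = 168794 W
η = P_out / P_in = 149200 / 168794 = 0.884 = 88.4%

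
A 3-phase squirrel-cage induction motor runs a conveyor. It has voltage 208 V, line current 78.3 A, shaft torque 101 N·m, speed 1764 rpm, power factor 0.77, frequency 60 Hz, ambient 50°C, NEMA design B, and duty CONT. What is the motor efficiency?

85.9 %

ω = 2π × 1764/60 = 184.7 rad/s; P_out = τω = 101 × 184.7 = 18655 W
P_in = √3·V_L·I_L·cosφ = 1.732 × 208 × 78.3 × 0.77 = 21720 W
η = P_out / P_in = 18655 / 21720 = 0.859 = 85.9%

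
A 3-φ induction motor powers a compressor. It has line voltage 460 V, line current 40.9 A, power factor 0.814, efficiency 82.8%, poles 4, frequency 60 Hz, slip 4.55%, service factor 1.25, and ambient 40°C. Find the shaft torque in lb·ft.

P_in = √3·V·I·cosφ = 1.732 × 460 × 40.9 × 0.814 = 26525 W
P_out = η·P_in = 0.828 × 26525 = 21963 W
n_s = 120×60/4 = 1800 rpm; n = 1800×(1−0.0455) = 1718 rpm
ω = 2π×1718/60 = 179.9 rad/s
τ = P_out/ω = 21963/179.9 = 122.1 N·m
In lb·ft: 122.1/1.356 = 90 lb·ft

90 lb·ft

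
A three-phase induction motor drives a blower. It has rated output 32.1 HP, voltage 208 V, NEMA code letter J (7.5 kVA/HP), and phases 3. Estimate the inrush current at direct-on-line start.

S_LR = 7.5 × 32.1 = 240.75 kVA
I_LR = S_LR/(√3·V_L) = 240750/(1.732×208) = 668 A

668 A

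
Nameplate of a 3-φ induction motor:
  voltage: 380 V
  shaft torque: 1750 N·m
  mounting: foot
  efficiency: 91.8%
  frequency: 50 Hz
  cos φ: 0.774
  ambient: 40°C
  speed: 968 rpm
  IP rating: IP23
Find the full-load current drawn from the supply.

ω = 2π×968/60 = 101.4 rad/s; P_out = τω = 1750 × 101.4 = 177450 W
P_in = P_out / η = 177450 / 0.918 = 193301 W
I_L = P_in / (√3·V_L·cosφ) = 193301 / (1.732 × 380 × 0.774) = 379 A

379 A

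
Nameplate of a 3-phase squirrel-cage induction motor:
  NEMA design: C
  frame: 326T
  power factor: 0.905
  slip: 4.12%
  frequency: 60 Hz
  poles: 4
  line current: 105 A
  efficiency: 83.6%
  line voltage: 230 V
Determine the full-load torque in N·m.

P_in = √3·V·I·cosφ = 1.732 × 230 × 105 × 0.905 = 37854 W
P_out = η·P_in = 0.836 × 37854 = 31646 W
n_s = 120×60/4 = 1800 rpm; n = 1800×(1−0.0412) = 1726 rpm
ω = 2π×1726/60 = 180.7 rad/s
τ = P_out/ω = 31646/180.7 = 175 N·m

175 N·m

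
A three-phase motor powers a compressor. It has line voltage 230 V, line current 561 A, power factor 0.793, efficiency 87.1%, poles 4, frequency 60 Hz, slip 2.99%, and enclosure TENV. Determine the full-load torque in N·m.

P_in = √3·V·I·cosφ = 1.732 × 230 × 561 × 0.793 = 177220 W
P_out = η·P_in = 0.871 × 177220 = 154359 W
n_s = 120×60/4 = 1800 rpm; n = 1800×(1−0.0299) = 1746 rpm
ω = 2π×1746/60 = 182.8 rad/s
τ = P_out/ω = 154359/182.8 = 844 N·m

844 N·m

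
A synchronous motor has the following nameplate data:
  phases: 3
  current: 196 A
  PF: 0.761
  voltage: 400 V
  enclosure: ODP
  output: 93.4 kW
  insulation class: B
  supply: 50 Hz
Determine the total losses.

9.94 kW

P_in = √3·V·I·cosφ = 1.732×400×196×0.761 = 103335 W
P_out = 93400 W
Losses = P_in − P_out = 103335 − 93400 = 9935 W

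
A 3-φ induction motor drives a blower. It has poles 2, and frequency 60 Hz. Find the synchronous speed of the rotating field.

3600 rpm

n_s = 120f/p = 120×60/2 = 3600 rpm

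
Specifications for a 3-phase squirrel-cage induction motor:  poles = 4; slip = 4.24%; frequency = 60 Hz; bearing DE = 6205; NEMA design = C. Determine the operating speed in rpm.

1724 rpm

n_s = 120f/p = 120×60/4 = 1800 rpm
n = n_s(1 − s) = 1800 × (1 − 0.0424) = 1724 rpm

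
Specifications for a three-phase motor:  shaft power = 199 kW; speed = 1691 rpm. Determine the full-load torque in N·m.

ω = 2π × 1691/60 = 177.1 rad/s
τ = P/ω = 199000/177.1 = 1120 N·m

1120 N·m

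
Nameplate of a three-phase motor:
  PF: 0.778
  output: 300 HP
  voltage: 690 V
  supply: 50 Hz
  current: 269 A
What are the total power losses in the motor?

P_in = √3·V·I·cosφ = 1.732×690×269×0.778 = 250109 W
P_out = 300×746 = 223800 W
Losses = P_in − P_out = 250109 − 223800 = 26309 W

26300 W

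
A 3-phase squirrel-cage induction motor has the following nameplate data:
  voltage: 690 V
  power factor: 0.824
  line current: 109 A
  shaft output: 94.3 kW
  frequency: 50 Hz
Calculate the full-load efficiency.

87.9 %

P_out = 94.3 kW = 94300 W
P_in = √3·V_L·I_L·cosφ = 1.732 × 690 × 109 × 0.824 = 107337 W
η = P_out / P_in = 94300 / 107337 = 0.879 = 87.9%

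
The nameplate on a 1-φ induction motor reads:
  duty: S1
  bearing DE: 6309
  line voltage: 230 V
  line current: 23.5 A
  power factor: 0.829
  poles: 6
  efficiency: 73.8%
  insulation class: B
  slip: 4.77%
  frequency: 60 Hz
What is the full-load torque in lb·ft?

P_in = V·I·cosφ = 230 × 23.5 × 0.829 = 4481 W
P_out = η·P_in = 0.738 × 4481 = 3307 W
n_s = 120×60/6 = 1200 rpm; n = 1200×(1−0.0477) = 1143 rpm
ω = 2π×1143/60 = 119.7 rad/s
τ = P_out/ω = 3307/119.7 = 27.63 N·m
In lb·ft: 27.63/1.356 = 20.4 lb·ft

20.4 lb·ft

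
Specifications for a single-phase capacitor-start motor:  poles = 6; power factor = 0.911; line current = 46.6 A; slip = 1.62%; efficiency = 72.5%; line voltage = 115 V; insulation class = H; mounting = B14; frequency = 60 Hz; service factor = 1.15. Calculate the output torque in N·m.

28.6 N·m

P_in = V·I·cosφ = 115 × 46.6 × 0.911 = 4882 W
P_out = η·P_in = 0.725 × 4882 = 3539 W
n_s = 120×60/6 = 1200 rpm; n = 1200×(1−0.0162) = 1181 rpm
ω = 2π×1181/60 = 123.7 rad/s
τ = P_out/ω = 3539/123.7 = 28.6 N·m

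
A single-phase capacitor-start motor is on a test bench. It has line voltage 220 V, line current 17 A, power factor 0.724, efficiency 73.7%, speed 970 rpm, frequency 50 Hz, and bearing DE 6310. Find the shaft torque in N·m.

P_in = V·I·cosφ = 220 × 17 × 0.724 = 2708 W
P_out = η·P_in = 0.737 × 2708 = 1996 W
n = 970 rpm
ω = 2π×970/60 = 101.6 rad/s
τ = P_out/ω = 1996/101.6 = 19.6 N·m

19.6 N·m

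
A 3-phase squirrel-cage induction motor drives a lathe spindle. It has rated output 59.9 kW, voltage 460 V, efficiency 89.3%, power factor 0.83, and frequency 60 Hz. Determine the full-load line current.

P_out = 59.9 kW = 59900 W
P_in = P_out / η = 59900 / 0.893 = 67077 W
I_L = P_in / (√3·V_L·cosφ) = 67077 / (1.732 × 460 × 0.83) = 101 A

101 A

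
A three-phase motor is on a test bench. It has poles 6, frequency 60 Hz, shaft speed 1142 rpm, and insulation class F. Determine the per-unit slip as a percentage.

4.83 %

n_s = 120f/p = 120×60/6 = 1200 rpm
s = (n_s − n)/n_s = (1200 − 1142)/1200 = 0.0483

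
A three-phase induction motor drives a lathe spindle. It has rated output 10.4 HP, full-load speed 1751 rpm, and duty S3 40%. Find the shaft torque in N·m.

42.3 N·m

P_out = 10.4 × 746 = 7758 W
ω = 2π × 1751/60 = 183.4 rad/s
τ = P_out/ω = 7758/183.4 = 42.3 N·m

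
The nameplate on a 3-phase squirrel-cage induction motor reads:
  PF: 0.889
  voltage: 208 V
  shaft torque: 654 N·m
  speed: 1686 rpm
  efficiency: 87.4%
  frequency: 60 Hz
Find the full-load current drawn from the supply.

413 A

ω = 2π×1686/60 = 176.6 rad/s; P_out = τω = 654 × 176.6 = 115496 W
P_in = P_out / η = 115496 / 0.874 = 132146 W
I_L = P_in / (√3·V_L·cosφ) = 132146 / (1.732 × 208 × 0.889) = 413 A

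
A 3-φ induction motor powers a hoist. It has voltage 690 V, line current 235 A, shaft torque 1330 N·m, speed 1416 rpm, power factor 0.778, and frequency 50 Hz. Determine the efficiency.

90.3 %

ω = 2π × 1416/60 = 148.3 rad/s; P_out = τω = 1330 × 148.3 = 197239 W
P_in = √3·V_L·I_L·cosφ = 1.732 × 690 × 235 × 0.778 = 218496 W
η = P_out / P_in = 197239 / 218496 = 0.903 = 90.3%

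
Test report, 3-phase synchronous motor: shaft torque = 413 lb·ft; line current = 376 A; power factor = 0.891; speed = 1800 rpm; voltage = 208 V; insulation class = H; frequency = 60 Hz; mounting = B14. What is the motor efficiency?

87.5 %

τ = 413 lb·ft × 1.356 = 560 N·m
ω = 2π × 1800/60 = 188.5 rad/s; P_out = τω = 560 × 188.5 = 105560 W
P_in = √3·V_L·I_L·cosφ = 1.732 × 208 × 376 × 0.891 = 120692 W
η = P_out / P_in = 105560 / 120692 = 0.875 = 87.5%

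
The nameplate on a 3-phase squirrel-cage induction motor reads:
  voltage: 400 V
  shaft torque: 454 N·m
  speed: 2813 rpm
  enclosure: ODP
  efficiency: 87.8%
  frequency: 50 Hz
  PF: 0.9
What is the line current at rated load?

244 A

ω = 2π×2813/60 = 294.6 rad/s; P_out = τω = 454 × 294.6 = 133748 W
P_in = P_out / η = 133748 / 0.878 = 152333 W
I_L = P_in / (√3·V_L·cosφ) = 152333 / (1.732 × 400 × 0.9) = 244 A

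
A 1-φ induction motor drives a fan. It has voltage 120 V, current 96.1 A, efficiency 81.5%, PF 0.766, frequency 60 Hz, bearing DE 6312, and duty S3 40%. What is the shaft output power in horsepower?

P_in = V·I·cosφ = 120 × 96.1 × 0.766 = 8834 W
P_out = η·P_in = 0.815 × 8834 = 7200 W
= 7200/746 = 9.65 HP

9.65 HP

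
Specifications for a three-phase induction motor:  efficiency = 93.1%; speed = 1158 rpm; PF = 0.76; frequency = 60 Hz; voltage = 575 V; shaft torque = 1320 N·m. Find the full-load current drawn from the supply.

ω = 2π×1158/60 = 121.3 rad/s; P_out = τω = 1320 × 121.3 = 160116 W
P_in = P_out / η = 160116 / 0.931 = 171983 W
I_L = P_in / (√3·V_L·cosφ) = 171983 / (1.732 × 575 × 0.76) = 227 A

227 A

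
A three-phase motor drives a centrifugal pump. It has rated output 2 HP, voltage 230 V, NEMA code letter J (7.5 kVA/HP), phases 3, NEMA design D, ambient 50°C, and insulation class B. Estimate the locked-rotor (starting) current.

S_LR = 7.5 × 2 = 15 kVA
I_LR = S_LR/(√3·V_L) = 15000/(1.732×230) = 37.7 A

37.7 A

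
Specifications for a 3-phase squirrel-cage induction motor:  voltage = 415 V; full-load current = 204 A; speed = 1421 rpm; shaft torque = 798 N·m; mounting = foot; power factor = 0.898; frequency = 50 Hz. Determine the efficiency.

ω = 2π × 1421/60 = 148.8 rad/s; P_out = τω = 798 × 148.8 = 118742 W
P_in = √3·V_L·I_L·cosφ = 1.732 × 415 × 204 × 0.898 = 131675 W
η = P_out / P_in = 118742 / 131675 = 0.902 = 90.2%

90.2 %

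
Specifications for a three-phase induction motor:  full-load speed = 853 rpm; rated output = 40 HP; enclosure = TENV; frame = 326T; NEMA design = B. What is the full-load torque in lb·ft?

P_out = 40 × 746 = 29840 W
ω = 2π × 853/60 = 89.33 rad/s
τ = P_out/ω = 29840/89.33 = 334 N·m
In lb·ft: 334/1.356 = 246 lb·ft

246 lb·ft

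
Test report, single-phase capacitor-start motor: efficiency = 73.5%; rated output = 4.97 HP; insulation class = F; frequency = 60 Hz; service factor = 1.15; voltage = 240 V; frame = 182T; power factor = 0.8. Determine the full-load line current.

P_out = 4.97 × 746 = 3708 W
P_in = P_out / η = 3708 / 0.735 = 5045 W
I = P_in / (V·cosφ) = 5045 / (240 × 0.8) = 26.3 A

26.3 A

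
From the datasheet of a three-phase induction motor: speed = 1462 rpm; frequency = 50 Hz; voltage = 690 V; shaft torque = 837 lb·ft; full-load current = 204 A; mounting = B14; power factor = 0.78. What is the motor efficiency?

τ = 837 lb·ft × 1.356 = 1135 N·m
ω = 2π × 1462/60 = 153.1 rad/s; P_out = τω = 1135 × 153.1 = 173769 W
P_in = √3·V_L·I_L·cosφ = 1.732 × 690 × 204 × 0.78 = 190161 W
η = P_out / P_in = 173769 / 190161 = 0.914 = 91.4%

91.4 %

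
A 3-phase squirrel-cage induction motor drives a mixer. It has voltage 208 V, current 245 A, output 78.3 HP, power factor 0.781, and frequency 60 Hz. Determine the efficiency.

P_out = 78.3 × 746 = 58412 W
P_in = √3·V_L·I_L·cosφ = 1.732 × 208 × 245 × 0.781 = 68933 W
η = P_out / P_in = 58412 / 68933 = 0.847 = 84.7%

84.7 %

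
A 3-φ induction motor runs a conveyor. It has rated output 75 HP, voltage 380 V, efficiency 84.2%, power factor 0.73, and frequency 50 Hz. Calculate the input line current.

138 A

P_out = 75 × 746 = 55950 W
P_in = P_out / η = 55950 / 0.842 = 66449 W
I_L = P_in / (√3·V_L·cosφ) = 66449 / (1.732 × 380 × 0.73) = 138 A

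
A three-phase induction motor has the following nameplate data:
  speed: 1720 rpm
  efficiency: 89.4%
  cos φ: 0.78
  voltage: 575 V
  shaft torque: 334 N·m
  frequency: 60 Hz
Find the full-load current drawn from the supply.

86.6 A

ω = 2π×1720/60 = 180.1 rad/s; P_out = τω = 334 × 180.1 = 60153 W
P_in = P_out / η = 60153 / 0.894 = 67285 W
I_L = P_in / (√3·V_L·cosφ) = 67285 / (1.732 × 575 × 0.78) = 86.6 A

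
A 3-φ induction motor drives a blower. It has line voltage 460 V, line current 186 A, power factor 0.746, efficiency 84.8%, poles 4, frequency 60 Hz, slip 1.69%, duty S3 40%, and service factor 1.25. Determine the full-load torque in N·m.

506 N·m

P_in = √3·V·I·cosφ = 1.732 × 460 × 186 × 0.746 = 110550 W
P_out = η·P_in = 0.848 × 110550 = 93746 W
n_s = 120×60/4 = 1800 rpm; n = 1800×(1−0.0169) = 1770 rpm
ω = 2π×1770/60 = 185.4 rad/s
τ = P_out/ω = 93746/185.4 = 506 N·m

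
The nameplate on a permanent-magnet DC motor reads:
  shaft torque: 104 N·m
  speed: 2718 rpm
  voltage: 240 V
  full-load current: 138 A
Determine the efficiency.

89.4 %

ω = 2π × 2718/60 = 284.6 rad/s; P_out = τω = 104 × 284.6 = 29598 W
P_in = V·I = 240 × 138 = 33120 W
η = P_out / P_in = 29598 / 33120 = 0.894 = 89.4%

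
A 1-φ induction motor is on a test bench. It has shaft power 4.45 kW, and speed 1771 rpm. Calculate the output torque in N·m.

24 N·m

ω = 2π × 1771/60 = 185.5 rad/s
τ = P/ω = 4450/185.5 = 24 N·m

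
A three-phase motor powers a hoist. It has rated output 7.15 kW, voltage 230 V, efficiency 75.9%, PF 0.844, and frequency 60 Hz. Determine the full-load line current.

28 A

P_out = 7.15 kW = 7150 W
P_in = P_out / η = 7150 / 0.759 = 9420 W
I_L = P_in / (√3·V_L·cosφ) = 9420 / (1.732 × 230 × 0.844) = 28 A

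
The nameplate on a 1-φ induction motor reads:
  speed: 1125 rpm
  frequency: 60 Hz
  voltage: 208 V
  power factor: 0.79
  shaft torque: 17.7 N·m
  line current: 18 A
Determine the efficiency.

70.5 %

ω = 2π × 1125/60 = 117.8 rad/s; P_out = τω = 17.7 × 117.8 = 2085 W
P_in = V·I·cosφ = 208 × 18 × 0.79 = 2958 W
η = P_out / P_in = 2085 / 2958 = 0.705 = 70.5%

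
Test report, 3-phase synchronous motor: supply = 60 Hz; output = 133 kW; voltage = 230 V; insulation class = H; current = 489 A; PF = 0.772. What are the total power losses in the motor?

17400 W

P_in = √3·V·I·cosφ = 1.732×230×489×0.772 = 150384 W
P_out = 133000 W
Losses = P_in − P_out = 150384 − 133000 = 17384 W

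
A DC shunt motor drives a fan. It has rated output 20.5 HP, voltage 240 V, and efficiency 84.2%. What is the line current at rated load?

P_out = 20.5 × 746 = 15293 W
P_in = P_out / η = 15293 / 0.842 = 18163 W
I = P_in / V = 18163 / 240 = 75.7 A

75.7 A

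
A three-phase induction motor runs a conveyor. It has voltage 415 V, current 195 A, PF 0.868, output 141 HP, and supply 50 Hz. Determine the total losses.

16.5 kW

P_in = √3·V·I·cosφ = 1.732×415×195×0.868 = 121661 W
P_out = 141×746 = 105186 W
Losses = P_in − P_out = 121661 − 105186 = 16475 W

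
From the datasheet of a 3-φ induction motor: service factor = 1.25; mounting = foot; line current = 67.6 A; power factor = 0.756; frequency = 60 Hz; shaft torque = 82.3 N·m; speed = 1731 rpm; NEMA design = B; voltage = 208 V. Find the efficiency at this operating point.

ω = 2π × 1731/60 = 181.3 rad/s; P_out = τω = 82.3 × 181.3 = 14921 W
P_in = √3·V_L·I_L·cosφ = 1.732 × 208 × 67.6 × 0.756 = 18411 W
η = P_out / P_in = 14921 / 18411 = 0.810 = 81.0%

81.0 %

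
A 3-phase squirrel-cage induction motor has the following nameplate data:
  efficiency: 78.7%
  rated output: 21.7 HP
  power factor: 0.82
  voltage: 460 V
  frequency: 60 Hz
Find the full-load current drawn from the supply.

P_out = 21.7 × 746 = 16188 W
P_in = P_out / η = 16188 / 0.787 = 20569 W
I_L = P_in / (√3·V_L·cosφ) = 20569 / (1.732 × 460 × 0.82) = 31.5 A

31.5 A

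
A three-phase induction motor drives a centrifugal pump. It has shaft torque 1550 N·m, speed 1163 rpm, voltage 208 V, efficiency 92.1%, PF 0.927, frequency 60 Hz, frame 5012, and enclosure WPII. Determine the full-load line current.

ω = 2π×1163/60 = 121.8 rad/s; P_out = τω = 1550 × 121.8 = 188790 W
P_in = P_out / η = 188790 / 0.921 = 204984 W
I_L = P_in / (√3·V_L·cosφ) = 204984 / (1.732 × 208 × 0.927) = 614 A

614 A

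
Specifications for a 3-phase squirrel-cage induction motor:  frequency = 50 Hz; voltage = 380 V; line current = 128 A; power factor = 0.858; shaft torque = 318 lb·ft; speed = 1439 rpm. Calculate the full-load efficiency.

τ = 318 lb·ft × 1.356 = 431.2 N·m
ω = 2π × 1439/60 = 150.7 rad/s; P_out = τω = 431.2 × 150.7 = 64982 W
P_in = √3·V_L·I_L·cosφ = 1.732 × 380 × 128 × 0.858 = 72282 W
η = P_out / P_in = 64982 / 72282 = 0.899 = 89.9%

89.9 %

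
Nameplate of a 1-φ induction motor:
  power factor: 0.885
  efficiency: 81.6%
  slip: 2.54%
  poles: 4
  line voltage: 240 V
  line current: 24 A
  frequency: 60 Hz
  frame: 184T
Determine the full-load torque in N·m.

22.6 N·m

P_in = V·I·cosφ = 240 × 24 × 0.885 = 5098 W
P_out = η·P_in = 0.816 × 5098 = 4160 W
n_s = 120×60/4 = 1800 rpm; n = 1800×(1−0.0254) = 1754 rpm
ω = 2π×1754/60 = 183.7 rad/s
τ = P_out/ω = 4160/183.7 = 22.6 N·m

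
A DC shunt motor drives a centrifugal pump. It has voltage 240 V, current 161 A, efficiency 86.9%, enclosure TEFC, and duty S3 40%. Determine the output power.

P_in = V·I = 240 × 161 = 38640 W
P_out = η·P_in = 0.869 × 38640 = 33578 W

33.6 kW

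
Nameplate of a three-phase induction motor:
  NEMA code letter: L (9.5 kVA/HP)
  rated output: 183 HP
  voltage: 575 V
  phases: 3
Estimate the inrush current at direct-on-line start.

S_LR = 9.5 × 183 = 1738.5 kVA
I_LR = S_LR/(√3·V_L) = 1738500/(1.732×575) = 1750 A

1750 A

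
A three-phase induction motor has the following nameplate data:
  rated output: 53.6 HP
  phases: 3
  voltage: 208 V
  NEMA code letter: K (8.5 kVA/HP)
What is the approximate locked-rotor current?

1260 A

S_LR = 8.5 × 53.6 = 455.6 kVA
I_LR = S_LR/(√3·V_L) = 455600/(1.732×208) = 1260 A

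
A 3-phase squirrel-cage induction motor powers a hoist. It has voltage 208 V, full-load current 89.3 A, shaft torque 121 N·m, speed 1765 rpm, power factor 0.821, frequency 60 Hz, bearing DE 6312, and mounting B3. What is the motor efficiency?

ω = 2π × 1765/60 = 184.8 rad/s; P_out = τω = 121 × 184.8 = 22361 W
P_in = √3·V_L·I_L·cosφ = 1.732 × 208 × 89.3 × 0.821 = 26412 W
η = P_out / P_in = 22361 / 26412 = 0.847 = 84.7%

84.7 %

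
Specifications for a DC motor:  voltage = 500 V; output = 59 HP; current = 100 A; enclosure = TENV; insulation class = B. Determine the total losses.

5.99 kW

P_in = V·I = 500×100 = 50000 W
P_out = 59×746 = 44014 W
Losses = P_in − P_out = 50000 − 44014 = 5986 W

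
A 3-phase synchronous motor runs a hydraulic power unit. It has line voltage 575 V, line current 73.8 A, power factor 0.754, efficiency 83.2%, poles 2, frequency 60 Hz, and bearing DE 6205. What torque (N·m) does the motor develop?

P_in = √3·V·I·cosφ = 1.732 × 575 × 73.8 × 0.754 = 55417 W
P_out = η·P_in = 0.832 × 55417 = 46107 W
n = n_s = 120×60/2 = 3600 rpm (synchronous)
ω = 2π×3600/60 = 377 rad/s
τ = P_out/ω = 46107/377 = 122 N·m

122 N·m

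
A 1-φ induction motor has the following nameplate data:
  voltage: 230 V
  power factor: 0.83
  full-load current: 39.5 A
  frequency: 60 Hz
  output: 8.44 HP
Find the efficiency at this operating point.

83.5 %

P_out = 8.44 × 746 = 6296 W
P_in = V·I·cosφ = 230 × 39.5 × 0.83 = 7541 W
η = P_out / P_in = 6296 / 7541 = 0.835 = 83.5%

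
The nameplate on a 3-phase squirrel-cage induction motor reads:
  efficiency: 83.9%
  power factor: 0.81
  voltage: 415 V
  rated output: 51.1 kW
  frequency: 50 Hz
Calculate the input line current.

P_out = 51.1 kW = 51100 W
P_in = P_out / η = 51100 / 0.839 = 60906 W
I_L = P_in / (√3·V_L·cosφ) = 60906 / (1.732 × 415 × 0.81) = 105 A

105 A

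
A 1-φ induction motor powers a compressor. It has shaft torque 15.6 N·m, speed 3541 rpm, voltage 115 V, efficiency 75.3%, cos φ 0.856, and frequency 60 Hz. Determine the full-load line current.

78 A

ω = 2π×3541/60 = 370.8 rad/s; P_out = τω = 15.6 × 370.8 = 5784 W
P_in = P_out / η = 5784 / 0.753 = 7681 W
I = P_in / (V·cosφ) = 7681 / (115 × 0.856) = 78 A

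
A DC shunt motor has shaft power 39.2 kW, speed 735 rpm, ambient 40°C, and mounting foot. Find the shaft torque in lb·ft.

ω = 2π × 735/60 = 76.97 rad/s
τ = P/ω = 39200/76.97 = 509.3 N·m
In lb·ft: 509.3/1.356 = 376 lb·ft

376 lb·ft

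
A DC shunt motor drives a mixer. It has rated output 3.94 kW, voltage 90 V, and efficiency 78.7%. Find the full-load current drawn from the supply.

P_out = 3.94 kW = 3940 W
P_in = P_out / η = 3940 / 0.787 = 5006 W
I = P_in / V = 5006 / 90 = 55.6 A

55.6 A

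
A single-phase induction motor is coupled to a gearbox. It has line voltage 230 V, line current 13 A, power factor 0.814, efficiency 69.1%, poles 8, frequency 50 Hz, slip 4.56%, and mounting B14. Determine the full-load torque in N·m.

P_in = V·I·cosφ = 230 × 13 × 0.814 = 2434 W
P_out = η·P_in = 0.691 × 2434 = 1682 W
n_s = 120×50/8 = 750 rpm; n = 750×(1−0.0456) = 716 rpm
ω = 2π×716/60 = 74.98 rad/s
τ = P_out/ω = 1682/74.98 = 22.4 N·m

22.4 N·m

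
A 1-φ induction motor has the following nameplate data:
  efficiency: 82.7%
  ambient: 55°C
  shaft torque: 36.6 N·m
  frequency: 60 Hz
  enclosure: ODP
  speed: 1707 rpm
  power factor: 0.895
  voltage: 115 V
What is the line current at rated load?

ω = 2π×1707/60 = 178.8 rad/s; P_out = τω = 36.6 × 178.8 = 6544 W
P_in = P_out / η = 6544 / 0.827 = 7913 W
I = P_in / (V·cosφ) = 7913 / (115 × 0.895) = 76.9 A

76.9 A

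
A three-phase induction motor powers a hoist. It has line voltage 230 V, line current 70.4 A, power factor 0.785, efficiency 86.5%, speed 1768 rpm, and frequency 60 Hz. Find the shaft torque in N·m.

P_in = √3·V·I·cosφ = 1.732 × 230 × 70.4 × 0.785 = 22015 W
P_out = η·P_in = 0.865 × 22015 = 19043 W
n = 1768 rpm
ω = 2π×1768/60 = 185.1 rad/s
τ = P_out/ω = 19043/185.1 = 103 N·m

103 N·m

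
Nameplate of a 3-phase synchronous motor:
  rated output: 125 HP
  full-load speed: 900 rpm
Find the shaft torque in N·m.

P_out = 125 × 746 = 93250 W
ω = 2π × 900/60 = 94.25 rad/s
τ = P_out/ω = 93250/94.25 = 989 N·m

989 N·m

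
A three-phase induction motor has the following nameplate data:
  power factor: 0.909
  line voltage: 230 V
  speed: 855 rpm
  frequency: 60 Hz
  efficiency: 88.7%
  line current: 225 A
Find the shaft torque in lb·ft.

595 lb·ft

P_in = √3·V·I·cosφ = 1.732 × 230 × 225 × 0.909 = 81475 W
P_out = η·P_in = 0.887 × 81475 = 72268 W
n = 855 rpm
ω = 2π×855/60 = 89.54 rad/s
τ = P_out/ω = 72268/89.54 = 807.1 N·m
In lb·ft: 807.1/1.356 = 595 lb·ft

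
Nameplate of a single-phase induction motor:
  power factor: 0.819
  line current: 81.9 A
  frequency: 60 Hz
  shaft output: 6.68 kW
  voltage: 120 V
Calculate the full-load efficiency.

P_out = 6.68 kW = 6680 W
P_in = V·I·cosφ = 120 × 81.9 × 0.819 = 8049 W
η = P_out / P_in = 6680 / 8049 = 0.830 = 83.0%

83.0 %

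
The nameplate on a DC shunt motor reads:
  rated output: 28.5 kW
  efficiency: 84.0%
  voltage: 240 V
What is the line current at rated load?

141 A

P_out = 28.5 kW = 28500 W
P_in = P_out / η = 28500 / 0.840 = 33929 W
I = P_in / V = 33929 / 240 = 141 A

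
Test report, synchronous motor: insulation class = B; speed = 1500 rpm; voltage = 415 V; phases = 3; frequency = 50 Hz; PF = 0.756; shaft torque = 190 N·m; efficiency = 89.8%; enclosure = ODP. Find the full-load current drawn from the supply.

61.2 A

ω = 2π×1500/60 = 157.1 rad/s; P_out = τω = 190 × 157.1 = 29849 W
P_in = P_out / η = 29849 / 0.898 = 33239 W
I_L = P_in / (√3·V_L·cosφ) = 33239 / (1.732 × 415 × 0.756) = 61.2 A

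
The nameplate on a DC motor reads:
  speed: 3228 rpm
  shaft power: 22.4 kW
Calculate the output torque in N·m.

ω = 2π × 3228/60 = 338 rad/s
τ = P/ω = 22400/338 = 66.3 N·m

66.3 N·m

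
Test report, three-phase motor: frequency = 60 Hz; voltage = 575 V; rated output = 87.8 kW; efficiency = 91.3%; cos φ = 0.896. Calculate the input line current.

P_out = 87.8 kW = 87800 W
P_in = P_out / η = 87800 / 0.913 = 96166 W
I_L = P_in / (√3·V_L·cosφ) = 96166 / (1.732 × 575 × 0.896) = 108 A

108 A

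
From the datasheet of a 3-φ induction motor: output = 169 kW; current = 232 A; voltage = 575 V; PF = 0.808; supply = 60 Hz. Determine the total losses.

P_in = √3·V·I·cosφ = 1.732×575×232×0.808 = 186687 W
P_out = 169000 W
Losses = P_in − P_out = 186687 − 169000 = 17687 W

17700 W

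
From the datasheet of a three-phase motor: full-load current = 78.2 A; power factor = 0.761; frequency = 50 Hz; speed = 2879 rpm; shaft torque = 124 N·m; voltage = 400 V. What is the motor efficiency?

ω = 2π × 2879/60 = 301.5 rad/s; P_out = τω = 124 × 301.5 = 37386 W
P_in = √3·V_L·I_L·cosφ = 1.732 × 400 × 78.2 × 0.761 = 41229 W
η = P_out / P_in = 37386 / 41229 = 0.907 = 90.7%

90.7 %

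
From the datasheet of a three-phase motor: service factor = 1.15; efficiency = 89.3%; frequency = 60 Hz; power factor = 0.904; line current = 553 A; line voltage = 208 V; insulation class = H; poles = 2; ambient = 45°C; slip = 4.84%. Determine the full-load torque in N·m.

448 N·m

P_in = √3·V·I·cosφ = 1.732 × 208 × 553 × 0.904 = 180096 W
P_out = η·P_in = 0.893 × 180096 = 160826 W
n_s = 120×60/2 = 3600 rpm; n = 3600×(1−0.0484) = 3426 rpm
ω = 2π×3426/60 = 358.8 rad/s
τ = P_out/ω = 160826/358.8 = 448 N·m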